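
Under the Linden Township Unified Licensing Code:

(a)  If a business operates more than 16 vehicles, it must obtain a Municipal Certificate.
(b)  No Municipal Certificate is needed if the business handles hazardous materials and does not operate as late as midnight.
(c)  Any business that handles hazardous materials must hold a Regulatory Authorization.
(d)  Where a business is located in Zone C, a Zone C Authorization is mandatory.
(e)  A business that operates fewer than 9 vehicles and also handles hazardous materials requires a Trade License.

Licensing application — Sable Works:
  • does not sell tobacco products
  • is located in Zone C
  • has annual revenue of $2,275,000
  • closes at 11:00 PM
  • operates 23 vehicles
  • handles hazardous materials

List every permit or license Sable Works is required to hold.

Regulatory Authorization, Zone C Authorization

(a) vehicles 23 > 16 → Municipal Certificate required.
(b) handles hazardous materials; closes 11:00 PM, at/before midnight → exempt from Municipal Certificate.
(c) handles hazardous materials → Regulatory Authorization required.
(d) is located in Zone C → Zone C Authorization required.
(e) vehicles 23 ≥ 9; handles hazardous materials → Trade License not required.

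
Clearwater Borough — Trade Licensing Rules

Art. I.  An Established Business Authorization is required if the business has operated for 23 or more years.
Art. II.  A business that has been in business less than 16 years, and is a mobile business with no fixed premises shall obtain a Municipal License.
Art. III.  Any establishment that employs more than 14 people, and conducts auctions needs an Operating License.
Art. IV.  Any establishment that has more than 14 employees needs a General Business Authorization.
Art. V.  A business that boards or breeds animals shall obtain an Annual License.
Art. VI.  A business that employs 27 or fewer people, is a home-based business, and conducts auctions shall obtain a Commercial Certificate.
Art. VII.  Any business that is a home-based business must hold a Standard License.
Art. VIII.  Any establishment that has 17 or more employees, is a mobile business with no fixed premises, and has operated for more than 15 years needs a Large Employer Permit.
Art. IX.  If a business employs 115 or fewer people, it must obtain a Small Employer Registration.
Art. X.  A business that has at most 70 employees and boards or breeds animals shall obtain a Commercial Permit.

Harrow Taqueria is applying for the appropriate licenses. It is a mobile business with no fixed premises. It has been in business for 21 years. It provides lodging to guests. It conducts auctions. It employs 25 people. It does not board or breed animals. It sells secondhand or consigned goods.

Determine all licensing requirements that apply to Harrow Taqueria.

Art. I. years in business 21 < 23 → Established Business Authorization not required.
Art. II. years in business 21 ≥ 16; is a mobile business with no fixed premises → Municipal License not required.
Art. III. employees 25 > 14; conducts auctions → Operating License required.
Art. IV. employees 25 > 14 → General Business Authorization required.
Art. V. does not board or breed animals → Annual License not required.
Art. VI. employees 25 ≤ 27; is a mobile business with no fixed premises (not: is a home-based business); conducts auctions → Commercial Certificate not required.
Art. VII. is a mobile business with no fixed premises (not: is a home-based business) → Standard License not required.
Art. VIII. employees 25 ≥ 17; is a mobile business with no fixed premises; years in business 21 > 15 → Large Employer Permit required.
Art. IX. employees 25 ≤ 115 → Small Employer Registration required.
Art. X. employees 25 ≤ 70; does not board or breed animals → Commercial Permit not required.

General Business Authorization, Large Employer Permit, Operating License, Small Employer Registration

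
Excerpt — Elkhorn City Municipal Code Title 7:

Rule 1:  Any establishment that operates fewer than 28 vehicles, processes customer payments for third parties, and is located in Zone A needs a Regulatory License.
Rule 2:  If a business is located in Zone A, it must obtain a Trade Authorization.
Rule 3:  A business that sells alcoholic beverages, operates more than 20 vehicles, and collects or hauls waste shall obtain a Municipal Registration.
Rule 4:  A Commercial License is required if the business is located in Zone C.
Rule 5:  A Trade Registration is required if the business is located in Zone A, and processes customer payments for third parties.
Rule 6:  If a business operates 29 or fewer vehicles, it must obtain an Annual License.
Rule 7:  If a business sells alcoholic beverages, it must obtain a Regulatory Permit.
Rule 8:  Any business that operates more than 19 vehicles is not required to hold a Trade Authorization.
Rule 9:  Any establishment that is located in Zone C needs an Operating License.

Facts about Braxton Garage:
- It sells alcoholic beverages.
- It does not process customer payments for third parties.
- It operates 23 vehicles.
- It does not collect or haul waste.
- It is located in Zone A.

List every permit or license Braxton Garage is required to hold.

Annual License, Regulatory Permit

Rule 1: vehicles 23 < 28; does not process customer payments for third parties; is located in Zone A → Regulatory License not required.
Rule 2: is located in Zone A → Trade Authorization required.
Rule 3: sells alcoholic beverages; vehicles 23 > 20; does not collect or haul waste → Municipal Registration not required.
Rule 4: is located in Zone A (not: is located in Zone C) → Commercial License not required.
Rule 5: is located in Zone A; does not process customer payments for third parties → Trade Registration not required.
Rule 6: vehicles 23 ≤ 29 → Annual License required.
Rule 7: sells alcoholic beverages → Regulatory Permit required.
Rule 8: vehicles 23 > 19 → exempt from Trade Authorization.
Rule 9: is located in Zone A (not: is located in Zone C) → Operating License not required.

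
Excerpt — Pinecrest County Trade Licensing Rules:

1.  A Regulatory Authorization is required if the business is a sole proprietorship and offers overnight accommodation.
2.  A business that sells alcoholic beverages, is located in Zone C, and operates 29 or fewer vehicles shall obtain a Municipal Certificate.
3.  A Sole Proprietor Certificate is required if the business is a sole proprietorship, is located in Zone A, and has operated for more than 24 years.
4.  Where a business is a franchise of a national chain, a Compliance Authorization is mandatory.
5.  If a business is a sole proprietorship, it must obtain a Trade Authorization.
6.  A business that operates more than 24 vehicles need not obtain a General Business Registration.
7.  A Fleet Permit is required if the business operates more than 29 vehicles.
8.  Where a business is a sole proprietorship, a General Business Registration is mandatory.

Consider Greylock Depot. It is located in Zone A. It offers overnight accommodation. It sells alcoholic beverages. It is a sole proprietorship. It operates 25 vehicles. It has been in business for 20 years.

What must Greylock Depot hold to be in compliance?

1. is a sole proprietorship; offers overnight accommodation → Regulatory Authorization required.
2. sells alcoholic beverages; is located in Zone A (not: is located in Zone C); vehicles 25 ≤ 29 → Municipal Certificate not required.
3. is a sole proprietorship; is located in Zone A; years in business 20 ≤ 24 → Sole Proprietor Certificate not required.
4. is a sole proprietorship (not: is a franchise of a national chain) → Compliance Authorization not required.
5. is a sole proprietorship → Trade Authorization required.
6. vehicles 25 > 24 → exempt from General Business Registration.
7. vehicles 25 ≤ 29 → Fleet Permit not required.
8. is a sole proprietorship → General Business Registration required.

Regulatory Authorization, Trade Authorization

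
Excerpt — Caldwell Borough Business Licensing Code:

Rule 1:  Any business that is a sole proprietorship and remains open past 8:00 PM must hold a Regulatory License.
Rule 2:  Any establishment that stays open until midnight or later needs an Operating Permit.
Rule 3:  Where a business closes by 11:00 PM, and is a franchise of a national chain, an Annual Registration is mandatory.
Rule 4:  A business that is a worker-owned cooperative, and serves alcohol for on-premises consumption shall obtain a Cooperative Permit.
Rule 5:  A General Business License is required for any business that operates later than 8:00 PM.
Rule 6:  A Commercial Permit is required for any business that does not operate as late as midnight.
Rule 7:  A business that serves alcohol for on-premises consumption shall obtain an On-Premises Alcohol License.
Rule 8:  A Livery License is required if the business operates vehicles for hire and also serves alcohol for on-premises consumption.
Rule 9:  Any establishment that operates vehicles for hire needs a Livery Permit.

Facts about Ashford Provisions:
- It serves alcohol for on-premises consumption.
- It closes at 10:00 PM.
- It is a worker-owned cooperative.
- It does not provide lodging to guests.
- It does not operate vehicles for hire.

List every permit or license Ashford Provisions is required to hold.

Commercial Permit, Cooperative Permit, General Business License, On-Premises Alcohol License

Rule 1: is a worker-owned cooperative (not: is a sole proprietorship); closes 10:00 PM, after 8:00 PM → Regulatory License not required.
Rule 2: closes 10:00 PM, at/before midnight → Operating Permit not required.
Rule 3: closes 10:00 PM, at/before 11:00 PM; is a worker-owned cooperative (not: is a franchise of a national chain) → Annual Registration not required.
Rule 4: is a worker-owned cooperative; serves alcohol for on-premises consumption → Cooperative Permit required.
Rule 5: closes 10:00 PM, after 8:00 PM → General Business License required.
Rule 6: closes 10:00 PM, at/before midnight → Commercial Permit required.
Rule 7: serves alcohol for on-premises consumption → On-Premises Alcohol License required.
Rule 8: does not operate vehicles for hire; serves alcohol for on-premises consumption → Livery License not required.
Rule 9: does not operate vehicles for hire → Livery Permit not required.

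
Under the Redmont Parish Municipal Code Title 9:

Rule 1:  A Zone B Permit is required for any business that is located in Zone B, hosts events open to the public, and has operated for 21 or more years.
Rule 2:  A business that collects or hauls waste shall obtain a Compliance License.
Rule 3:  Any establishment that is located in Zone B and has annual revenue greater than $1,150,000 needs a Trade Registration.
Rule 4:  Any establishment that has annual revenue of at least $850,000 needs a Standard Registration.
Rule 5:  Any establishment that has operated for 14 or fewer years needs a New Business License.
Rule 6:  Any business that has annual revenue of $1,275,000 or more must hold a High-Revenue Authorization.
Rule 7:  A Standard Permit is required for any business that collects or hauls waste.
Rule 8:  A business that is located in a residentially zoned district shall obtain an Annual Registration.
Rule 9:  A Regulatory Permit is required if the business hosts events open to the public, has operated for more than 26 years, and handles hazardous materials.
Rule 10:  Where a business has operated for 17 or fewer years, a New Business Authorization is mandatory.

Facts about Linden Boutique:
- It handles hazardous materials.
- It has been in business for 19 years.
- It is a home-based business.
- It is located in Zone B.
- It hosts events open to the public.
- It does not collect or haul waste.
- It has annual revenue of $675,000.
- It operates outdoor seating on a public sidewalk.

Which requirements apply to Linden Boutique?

None

Rule 1: is located in Zone B; hosts events open to the public; years in business 19 < 21 → Zone B Permit not required.
Rule 2: does not collect or haul waste → Compliance License not required.
Rule 3: is located in Zone B; revenue $675,000 ≤ $1,150,000 → Trade Registration not required.
Rule 4: revenue $675,000 < $850,000 → Standard Registration not required.
Rule 5: years in business 19 > 14 → New Business License not required.
Rule 6: revenue $675,000 < $1,275,000 → High-Revenue Authorization not required.
Rule 7: does not collect or haul waste → Standard Permit not required.
Rule 8: is located in Zone B (not: is located in a residentially zoned district) → Annual Registration not required.
Rule 9: hosts events open to the public; years in business 19 ≤ 26; handles hazardous materials → Regulatory Permit not required.
Rule 10: years in business 19 > 17 → New Business Authorization not required.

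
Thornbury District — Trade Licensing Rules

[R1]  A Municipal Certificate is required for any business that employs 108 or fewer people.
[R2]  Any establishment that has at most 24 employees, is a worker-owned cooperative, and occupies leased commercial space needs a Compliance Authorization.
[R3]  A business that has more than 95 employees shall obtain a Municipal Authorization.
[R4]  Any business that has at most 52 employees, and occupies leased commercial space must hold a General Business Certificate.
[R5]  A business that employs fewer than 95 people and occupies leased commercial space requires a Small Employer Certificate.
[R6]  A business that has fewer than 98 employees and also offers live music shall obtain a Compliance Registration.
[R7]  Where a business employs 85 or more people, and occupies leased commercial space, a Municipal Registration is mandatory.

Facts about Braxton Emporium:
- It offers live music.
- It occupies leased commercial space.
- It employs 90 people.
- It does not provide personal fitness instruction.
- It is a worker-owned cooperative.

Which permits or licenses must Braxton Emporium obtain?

Compliance Registration, Municipal Certificate, Municipal Registration, Small Employer Certificate

[R1] employees 90 ≤ 108 → Municipal Certificate required.
[R2] employees 90 > 24; is a worker-owned cooperative; occupies leased commercial space → Compliance Authorization not required.
[R3] employees 90 ≤ 95 → Municipal Authorization not required.
[R4] employees 90 > 52; occupies leased commercial space → General Business Certificate not required.
[R5] employees 90 < 95; occupies leased commercial space → Small Employer Certificate required.
[R6] employees 90 < 98; offers live music → Compliance Registration required.
[R7] employees 90 ≥ 85; occupies leased commercial space → Municipal Registration required.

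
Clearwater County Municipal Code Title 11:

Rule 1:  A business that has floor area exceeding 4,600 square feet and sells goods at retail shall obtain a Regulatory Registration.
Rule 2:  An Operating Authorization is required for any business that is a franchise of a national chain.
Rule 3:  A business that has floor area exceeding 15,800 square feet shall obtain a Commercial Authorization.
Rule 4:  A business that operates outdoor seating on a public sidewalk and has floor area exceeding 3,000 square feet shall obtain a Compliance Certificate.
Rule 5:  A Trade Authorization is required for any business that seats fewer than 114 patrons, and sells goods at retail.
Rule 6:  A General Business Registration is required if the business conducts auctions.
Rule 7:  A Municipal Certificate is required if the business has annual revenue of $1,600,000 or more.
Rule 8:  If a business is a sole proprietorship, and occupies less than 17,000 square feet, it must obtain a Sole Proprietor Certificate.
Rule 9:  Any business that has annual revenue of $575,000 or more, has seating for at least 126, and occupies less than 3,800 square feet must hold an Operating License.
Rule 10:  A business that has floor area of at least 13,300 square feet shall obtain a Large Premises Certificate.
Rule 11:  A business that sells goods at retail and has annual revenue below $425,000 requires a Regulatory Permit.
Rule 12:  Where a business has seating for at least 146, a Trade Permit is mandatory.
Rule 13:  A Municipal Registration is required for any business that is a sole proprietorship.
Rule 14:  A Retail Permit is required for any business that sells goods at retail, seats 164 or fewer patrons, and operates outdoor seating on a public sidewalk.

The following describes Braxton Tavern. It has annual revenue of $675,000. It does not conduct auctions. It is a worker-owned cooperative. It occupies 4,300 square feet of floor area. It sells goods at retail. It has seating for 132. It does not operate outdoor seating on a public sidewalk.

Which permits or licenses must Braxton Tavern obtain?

None

Rule 1: floor area 4,300 square feet ≤ 4,600 square feet; sells goods at retail → Regulatory Registration not required.
Rule 2: is a worker-owned cooperative (not: is a franchise of a national chain) → Operating Authorization not required.
Rule 3: floor area 4,300 square feet ≤ 15,800 square feet → Commercial Authorization not required.
Rule 4: does not operate outdoor seating on a public sidewalk; floor area 4,300 square feet > 3,000 square feet → Compliance Certificate not required.
Rule 5: seating 132 ≥ 114; sells goods at retail → Trade Authorization not required.
Rule 6: does not conduct auctions → General Business Registration not required.
Rule 7: revenue $675,000 < $1,600,000 → Municipal Certificate not required.
Rule 8: is a worker-owned cooperative (not: is a sole proprietorship); floor area 4,300 square feet < 17,000 square feet → Sole Proprietor Certificate not required.
Rule 9: revenue $675,000 ≥ $575,000; seating 132 ≥ 126; floor area 4,300 square feet ≥ 3,800 square feet → Operating License not required.
Rule 10: floor area 4,300 square feet < 13,300 square feet → Large Premises Certificate not required.
Rule 11: sells goods at retail; revenue $675,000 ≥ $425,000 → Regulatory Permit not required.
Rule 12: seating 132 < 146 → Trade Permit not required.
Rule 13: is a worker-owned cooperative (not: is a sole proprietorship) → Municipal Registration not required.
Rule 14: sells goods at retail; seating 132 ≤ 164; does not operate outdoor seating on a public sidewalk → Retail Permit not required.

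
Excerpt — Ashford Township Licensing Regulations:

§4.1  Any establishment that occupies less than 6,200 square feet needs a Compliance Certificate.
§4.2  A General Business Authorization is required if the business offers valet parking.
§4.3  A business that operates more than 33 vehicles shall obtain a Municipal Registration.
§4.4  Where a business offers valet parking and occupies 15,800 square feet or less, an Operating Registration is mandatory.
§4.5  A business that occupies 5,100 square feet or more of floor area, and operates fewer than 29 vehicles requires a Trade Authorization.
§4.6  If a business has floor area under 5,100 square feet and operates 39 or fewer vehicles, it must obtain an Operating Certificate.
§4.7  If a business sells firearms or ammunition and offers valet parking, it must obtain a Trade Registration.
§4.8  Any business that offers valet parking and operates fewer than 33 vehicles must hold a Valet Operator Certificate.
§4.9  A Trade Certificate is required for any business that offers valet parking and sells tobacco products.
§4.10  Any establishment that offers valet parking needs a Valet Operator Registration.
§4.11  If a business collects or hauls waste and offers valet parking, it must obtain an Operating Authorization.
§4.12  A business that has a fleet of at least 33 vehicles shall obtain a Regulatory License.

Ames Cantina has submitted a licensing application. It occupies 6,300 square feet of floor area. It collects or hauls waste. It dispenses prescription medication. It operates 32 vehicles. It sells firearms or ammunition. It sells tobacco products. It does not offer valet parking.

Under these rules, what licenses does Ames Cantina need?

§4.1 floor area 6,300 square feet ≥ 6,200 square feet → Compliance Certificate not required.
§4.2 does not offer valet parking → General Business Authorization not required.
§4.3 vehicles 32 ≤ 33 → Municipal Registration not required.
§4.4 does not offer valet parking; floor area 6,300 square feet ≤ 15,800 square feet → Operating Registration not required.
§4.5 floor area 6,300 square feet ≥ 5,100 square feet; vehicles 32 ≥ 29 → Trade Authorization not required.
§4.6 floor area 6,300 square feet ≥ 5,100 square feet; vehicles 32 ≤ 39 → Operating Certificate not required.
§4.7 sells firearms or ammunition; does not offer valet parking → Trade Registration not required.
§4.8 does not offer valet parking; vehicles 32 < 33 → Valet Operator Certificate not required.
§4.9 does not offer valet parking; sells tobacco products → Trade Certificate not required.
§4.10 does not offer valet parking → Valet Operator Registration not required.
§4.11 collects or hauls waste; does not offer valet parking → Operating Authorization not required.
§4.12 vehicles 32 < 33 → Regulatory License not required.

None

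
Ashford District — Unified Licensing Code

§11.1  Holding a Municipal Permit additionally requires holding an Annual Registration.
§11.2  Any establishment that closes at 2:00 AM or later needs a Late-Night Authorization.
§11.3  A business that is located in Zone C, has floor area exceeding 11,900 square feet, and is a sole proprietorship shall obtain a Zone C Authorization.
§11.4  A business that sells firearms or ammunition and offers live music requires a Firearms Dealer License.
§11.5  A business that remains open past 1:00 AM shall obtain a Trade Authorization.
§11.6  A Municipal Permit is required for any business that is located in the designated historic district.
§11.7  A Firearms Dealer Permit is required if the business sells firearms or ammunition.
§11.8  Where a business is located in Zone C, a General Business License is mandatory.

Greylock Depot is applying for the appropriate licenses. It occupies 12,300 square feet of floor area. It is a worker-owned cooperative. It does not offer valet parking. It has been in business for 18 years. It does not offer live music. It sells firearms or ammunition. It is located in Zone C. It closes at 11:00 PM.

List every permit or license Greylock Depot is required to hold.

Firearms Dealer Permit, General Business License

§11.1 Municipal Permit is not required → no effect.
§11.2 closes 11:00 PM, at/before 2:00 AM → Late-Night Authorization not required.
§11.3 is located in Zone C; floor area 12,300 square feet > 11,900 square feet; is a worker-owned cooperative (not: is a sole proprietorship) → Zone C Authorization not required.
§11.4 sells firearms or ammunition; does not offer live music → Firearms Dealer License not required.
§11.5 closes 11:00 PM, at/before 1:00 AM → Trade Authorization not required.
§11.6 is located in Zone C (not: is located in the designated historic district) → Municipal Permit not required.
§11.7 sells firearms or ammunition → Firearms Dealer Permit required.
§11.8 is located in Zone C → General Business License required.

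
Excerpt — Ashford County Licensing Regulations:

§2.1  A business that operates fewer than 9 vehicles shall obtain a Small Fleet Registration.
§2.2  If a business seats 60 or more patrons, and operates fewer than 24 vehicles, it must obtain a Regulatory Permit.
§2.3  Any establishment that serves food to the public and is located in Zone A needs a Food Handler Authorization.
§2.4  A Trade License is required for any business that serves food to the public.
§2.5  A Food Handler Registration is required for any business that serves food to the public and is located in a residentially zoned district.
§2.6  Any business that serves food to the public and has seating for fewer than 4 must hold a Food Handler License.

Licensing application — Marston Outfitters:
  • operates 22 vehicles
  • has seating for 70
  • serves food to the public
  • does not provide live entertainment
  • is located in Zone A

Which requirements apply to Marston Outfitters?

Food Handler Authorization, Regulatory Permit, Trade License

§2.1 vehicles 22 ≥ 9 → Small Fleet Registration not required.
§2.2 seating 70 ≥ 60; vehicles 22 < 24 → Regulatory Permit required.
§2.3 serves food to the public; is located in Zone A → Food Handler Authorization required.
§2.4 serves food to the public → Trade License required.
§2.5 serves food to the public; is located in Zone A (not: is located in a residentially zoned district) → Food Handler Registration not required.
§2.6 serves food to the public; seating 70 ≥ 4 → Food Handler License not required.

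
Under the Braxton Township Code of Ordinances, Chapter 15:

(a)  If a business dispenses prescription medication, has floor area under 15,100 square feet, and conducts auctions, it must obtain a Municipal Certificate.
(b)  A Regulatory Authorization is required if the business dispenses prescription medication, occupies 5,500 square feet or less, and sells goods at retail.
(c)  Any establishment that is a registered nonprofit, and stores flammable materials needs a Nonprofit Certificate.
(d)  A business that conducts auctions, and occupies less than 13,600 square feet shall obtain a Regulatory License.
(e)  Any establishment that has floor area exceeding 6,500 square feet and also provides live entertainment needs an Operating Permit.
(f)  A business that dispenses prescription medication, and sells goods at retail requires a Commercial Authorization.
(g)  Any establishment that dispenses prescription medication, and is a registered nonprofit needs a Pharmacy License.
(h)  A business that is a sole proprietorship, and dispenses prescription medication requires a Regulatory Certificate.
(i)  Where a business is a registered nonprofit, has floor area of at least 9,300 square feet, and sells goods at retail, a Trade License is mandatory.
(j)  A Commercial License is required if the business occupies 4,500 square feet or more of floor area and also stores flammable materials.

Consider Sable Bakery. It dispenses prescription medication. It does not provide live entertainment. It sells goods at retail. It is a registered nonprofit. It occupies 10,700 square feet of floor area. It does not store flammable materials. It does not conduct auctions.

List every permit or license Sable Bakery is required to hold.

(a) dispenses prescription medication; floor area 10,700 square feet < 15,100 square feet; does not conduct auctions → Municipal Certificate not required.
(b) dispenses prescription medication; floor area 10,700 square feet > 5,500 square feet; sells goods at retail → Regulatory Authorization not required.
(c) is a registered nonprofit; does not store flammable materials → Nonprofit Certificate not required.
(d) does not conduct auctions; floor area 10,700 square feet < 13,600 square feet → Regulatory License not required.
(e) floor area 10,700 square feet > 6,500 square feet; does not provide live entertainment → Operating Permit not required.
(f) dispenses prescription medication; sells goods at retail → Commercial Authorization required.
(g) dispenses prescription medication; is a registered nonprofit → Pharmacy License required.
(h) is a registered nonprofit (not: is a sole proprietorship); dispenses prescription medication → Regulatory Certificate not required.
(i) is a registered nonprofit; floor area 10,700 square feet ≥ 9,300 square feet; sells goods at retail → Trade License required.
(j) floor area 10,700 square feet ≥ 4,500 square feet; does not store flammable materials → Commercial License not required.

Commercial Authorization, Pharmacy License, Trade License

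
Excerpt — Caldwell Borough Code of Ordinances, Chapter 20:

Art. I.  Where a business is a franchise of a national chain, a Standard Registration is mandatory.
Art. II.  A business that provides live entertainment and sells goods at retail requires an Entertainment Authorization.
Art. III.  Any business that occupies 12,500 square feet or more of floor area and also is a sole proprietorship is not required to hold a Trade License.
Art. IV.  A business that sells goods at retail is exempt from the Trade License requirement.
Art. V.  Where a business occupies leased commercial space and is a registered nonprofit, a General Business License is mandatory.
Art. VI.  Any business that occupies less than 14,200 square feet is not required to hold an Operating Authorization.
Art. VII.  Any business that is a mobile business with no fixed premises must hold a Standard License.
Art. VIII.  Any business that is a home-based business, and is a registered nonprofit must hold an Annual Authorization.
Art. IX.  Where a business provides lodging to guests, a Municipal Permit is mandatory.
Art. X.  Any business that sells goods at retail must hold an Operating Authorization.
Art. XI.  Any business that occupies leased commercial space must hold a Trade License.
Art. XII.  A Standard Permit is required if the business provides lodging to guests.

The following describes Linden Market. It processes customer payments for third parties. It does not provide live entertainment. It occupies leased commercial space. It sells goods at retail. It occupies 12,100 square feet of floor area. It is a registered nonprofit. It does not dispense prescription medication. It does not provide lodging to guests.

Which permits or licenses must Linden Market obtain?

General Business License

Art. I. is a registered nonprofit (not: is a franchise of a national chain) → Standard Registration not required.
Art. II. does not provide live entertainment; sells goods at retail → Entertainment Authorization not required.
Art. III. floor area 12,100 square feet < 12,500 square feet; is a registered nonprofit (not: is a sole proprietorship) → Trade License exemption does not apply.
Art. IV. sells goods at retail → exempt from Trade License.
Art. V. occupies leased commercial space; is a registered nonprofit → General Business License required.
Art. VI. floor area 12,100 square feet < 14,200 square feet → exempt from Operating Authorization.
Art. VII. occupies leased commercial space (not: is a mobile business with no fixed premises) → Standard License not required.
Art. VIII. occupies leased commercial space (not: is a home-based business); is a registered nonprofit → Annual Authorization not required.
Art. IX. does not provide lodging to guests → Municipal Permit not required.
Art. X. sells goods at retail → Operating Authorization required.
Art. XI. occupies leased commercial space → Trade License required.
Art. XII. does not provide lodging to guests → Standard Permit not required.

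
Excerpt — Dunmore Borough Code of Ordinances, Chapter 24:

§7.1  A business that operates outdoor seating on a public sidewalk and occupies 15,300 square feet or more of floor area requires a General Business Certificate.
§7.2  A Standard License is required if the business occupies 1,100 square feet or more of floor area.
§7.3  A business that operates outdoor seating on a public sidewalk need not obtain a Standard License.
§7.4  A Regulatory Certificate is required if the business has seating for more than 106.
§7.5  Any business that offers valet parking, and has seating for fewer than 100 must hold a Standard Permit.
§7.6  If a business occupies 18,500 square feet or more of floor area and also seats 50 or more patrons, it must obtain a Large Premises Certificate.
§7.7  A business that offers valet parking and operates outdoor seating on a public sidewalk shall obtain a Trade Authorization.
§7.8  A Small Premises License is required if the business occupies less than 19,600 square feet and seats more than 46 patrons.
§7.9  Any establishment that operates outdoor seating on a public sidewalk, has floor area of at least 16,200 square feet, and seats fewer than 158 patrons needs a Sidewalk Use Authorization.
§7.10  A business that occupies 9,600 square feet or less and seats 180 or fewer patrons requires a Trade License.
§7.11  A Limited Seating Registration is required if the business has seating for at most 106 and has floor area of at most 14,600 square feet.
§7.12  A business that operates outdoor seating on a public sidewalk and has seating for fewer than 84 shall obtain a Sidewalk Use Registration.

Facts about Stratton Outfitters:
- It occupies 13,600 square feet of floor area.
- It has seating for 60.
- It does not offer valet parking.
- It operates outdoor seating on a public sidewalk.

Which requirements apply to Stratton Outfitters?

§7.1 operates outdoor seating on a public sidewalk; floor area 13,600 square feet < 15,300 square feet → General Business Certificate not required.
§7.2 floor area 13,600 square feet ≥ 1,100 square feet → Standard License required.
§7.3 operates outdoor seating on a public sidewalk → exempt from Standard License.
§7.4 seating 60 ≤ 106 → Regulatory Certificate not required.
§7.5 does not offer valet parking; seating 60 < 100 → Standard Permit not required.
§7.6 floor area 13,600 square feet < 18,500 square feet; seating 60 ≥ 50 → Large Premises Certificate not required.
§7.7 does not offer valet parking; operates outdoor seating on a public sidewalk → Trade Authorization not required.
§7.8 floor area 13,600 square feet < 19,600 square feet; seating 60 > 46 → Small Premises License required.
§7.9 operates outdoor seating on a public sidewalk; floor area 13,600 square feet < 16,200 square feet; seating 60 < 158 → Sidewalk Use Authorization not required.
§7.10 floor area 13,600 square feet > 9,600 square feet; seating 60 ≤ 180 → Trade License not required.
§7.11 seating 60 ≤ 106; floor area 13,600 square feet ≤ 14,600 square feet → Limited Seating Registration required.
§7.12 operates outdoor seating on a public sidewalk; seating 60 < 84 → Sidewalk Use Registration required.

Limited Seating Registration, Sidewalk Use Registration, Small Premises License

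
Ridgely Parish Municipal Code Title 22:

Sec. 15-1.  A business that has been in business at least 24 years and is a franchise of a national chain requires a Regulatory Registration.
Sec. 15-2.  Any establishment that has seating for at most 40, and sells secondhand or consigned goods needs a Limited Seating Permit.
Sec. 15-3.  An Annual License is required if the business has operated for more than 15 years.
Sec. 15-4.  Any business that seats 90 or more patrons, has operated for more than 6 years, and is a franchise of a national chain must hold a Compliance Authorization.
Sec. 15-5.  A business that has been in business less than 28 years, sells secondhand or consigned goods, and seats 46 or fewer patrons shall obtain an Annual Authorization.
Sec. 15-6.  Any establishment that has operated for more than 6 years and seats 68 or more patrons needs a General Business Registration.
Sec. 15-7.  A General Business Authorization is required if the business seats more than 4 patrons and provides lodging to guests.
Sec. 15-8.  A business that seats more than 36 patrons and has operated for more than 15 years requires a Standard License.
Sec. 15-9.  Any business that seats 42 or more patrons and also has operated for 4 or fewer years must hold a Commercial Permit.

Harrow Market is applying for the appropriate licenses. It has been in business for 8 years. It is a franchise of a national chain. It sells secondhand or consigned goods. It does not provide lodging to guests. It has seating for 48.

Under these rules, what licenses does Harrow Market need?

Sec. 15-1. years in business 8 < 24; is a franchise of a national chain → Regulatory Registration not required.
Sec. 15-2. seating 48 > 40; sells secondhand or consigned goods → Limited Seating Permit not required.
Sec. 15-3. years in business 8 ≤ 15 → Annual License not required.
Sec. 15-4. seating 48 < 90; years in business 8 > 6; is a franchise of a national chain → Compliance Authorization not required.
Sec. 15-5. years in business 8 < 28; sells secondhand or consigned goods; seating 48 > 46 → Annual Authorization not required.
Sec. 15-6. years in business 8 > 6; seating 48 < 68 → General Business Registration not required.
Sec. 15-7. seating 48 > 4; does not provide lodging to guests → General Business Authorization not required.
Sec. 15-8. seating 48 > 36; years in business 8 ≤ 15 → Standard License not required.
Sec. 15-9. seating 48 ≥ 42; years in business 8 > 4 → Commercial Permit not required.

None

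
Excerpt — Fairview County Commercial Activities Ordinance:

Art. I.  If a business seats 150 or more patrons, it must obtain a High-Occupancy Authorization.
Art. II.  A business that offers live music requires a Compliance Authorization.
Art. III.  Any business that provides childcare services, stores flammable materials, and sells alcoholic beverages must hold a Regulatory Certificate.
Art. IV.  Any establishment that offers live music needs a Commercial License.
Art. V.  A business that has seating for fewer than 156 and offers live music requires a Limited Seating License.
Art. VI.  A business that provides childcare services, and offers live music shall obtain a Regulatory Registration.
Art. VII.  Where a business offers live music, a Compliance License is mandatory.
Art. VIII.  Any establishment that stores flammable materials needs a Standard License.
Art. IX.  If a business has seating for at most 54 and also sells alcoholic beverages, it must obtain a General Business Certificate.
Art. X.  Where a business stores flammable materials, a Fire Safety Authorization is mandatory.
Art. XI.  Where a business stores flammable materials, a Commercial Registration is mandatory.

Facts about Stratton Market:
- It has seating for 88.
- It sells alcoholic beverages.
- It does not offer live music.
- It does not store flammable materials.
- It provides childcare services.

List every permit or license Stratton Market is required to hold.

None

Art. I. seating 88 < 150 → High-Occupancy Authorization not required.
Art. II. does not offer live music → Compliance Authorization not required.
Art. III. provides childcare services; does not store flammable materials; sells alcoholic beverages → Regulatory Certificate not required.
Art. IV. does not offer live music → Commercial License not required.
Art. V. seating 88 < 156; does not offer live music → Limited Seating License not required.
Art. VI. provides childcare services; does not offer live music → Regulatory Registration not required.
Art. VII. does not offer live music → Compliance License not required.
Art. VIII. does not store flammable materials → Standard License not required.
Art. IX. seating 88 > 54; sells alcoholic beverages → General Business Certificate not required.
Art. X. does not store flammable materials → Fire Safety Authorization not required.
Art. XI. does not store flammable materials → Commercial Registration not required.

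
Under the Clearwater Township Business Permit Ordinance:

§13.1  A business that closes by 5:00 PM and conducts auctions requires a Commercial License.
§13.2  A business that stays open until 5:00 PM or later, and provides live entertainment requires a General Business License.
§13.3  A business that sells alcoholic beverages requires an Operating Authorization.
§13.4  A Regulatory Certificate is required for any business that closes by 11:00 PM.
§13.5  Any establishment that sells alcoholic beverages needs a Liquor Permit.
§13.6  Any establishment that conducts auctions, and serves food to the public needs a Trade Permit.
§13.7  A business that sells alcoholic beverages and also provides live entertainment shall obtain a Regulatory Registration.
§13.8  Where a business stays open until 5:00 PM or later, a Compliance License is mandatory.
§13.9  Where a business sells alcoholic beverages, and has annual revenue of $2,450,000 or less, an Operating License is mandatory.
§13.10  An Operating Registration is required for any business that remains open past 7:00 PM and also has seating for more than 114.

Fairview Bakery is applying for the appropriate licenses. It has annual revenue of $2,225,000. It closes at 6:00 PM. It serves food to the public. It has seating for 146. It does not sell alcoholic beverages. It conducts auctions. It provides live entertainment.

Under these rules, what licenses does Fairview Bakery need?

§13.1 closes 6:00 PM, after 5:00 PM; conducts auctions → Commercial License not required.
§13.2 closes 6:00 PM, after 5:00 PM; provides live entertainment → General Business License required.
§13.3 does not sell alcoholic beverages → Operating Authorization not required.
§13.4 closes 6:00 PM, at/before 11:00 PM → Regulatory Certificate required.
§13.5 does not sell alcoholic beverages → Liquor Permit not required.
§13.6 conducts auctions; serves food to the public → Trade Permit required.
§13.7 does not sell alcoholic beverages; provides live entertainment → Regulatory Registration not required.
§13.8 closes 6:00 PM, after 5:00 PM → Compliance License required.
§13.9 does not sell alcoholic beverages; revenue $2,225,000 ≤ $2,450,000 → Operating License not required.
§13.10 closes 6:00 PM, at/before 7:00 PM; seating 146 > 114 → Operating Registration not required.

Compliance License, General Business License, Regulatory Certificate, Trade Permit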